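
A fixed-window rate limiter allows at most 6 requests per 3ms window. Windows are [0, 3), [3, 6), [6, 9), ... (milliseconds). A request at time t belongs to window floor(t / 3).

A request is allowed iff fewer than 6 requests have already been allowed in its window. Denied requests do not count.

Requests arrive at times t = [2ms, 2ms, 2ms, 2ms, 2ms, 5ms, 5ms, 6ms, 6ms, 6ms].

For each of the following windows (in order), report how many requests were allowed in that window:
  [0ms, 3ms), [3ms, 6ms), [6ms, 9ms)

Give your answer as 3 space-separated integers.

Answer: 5 2 3

Derivation:
Processing requests:
  req#1 t=2ms (window 0): ALLOW
  req#2 t=2ms (window 0): ALLOW
  req#3 t=2ms (window 0): ALLOW
  req#4 t=2ms (window 0): ALLOW
  req#5 t=2ms (window 0): ALLOW
  req#6 t=5ms (window 1): ALLOW
  req#7 t=5ms (window 1): ALLOW
  req#8 t=6ms (window 2): ALLOW
  req#9 t=6ms (window 2): ALLOW
  req#10 t=6ms (window 2): ALLOW

Allowed counts by window: 5 2 3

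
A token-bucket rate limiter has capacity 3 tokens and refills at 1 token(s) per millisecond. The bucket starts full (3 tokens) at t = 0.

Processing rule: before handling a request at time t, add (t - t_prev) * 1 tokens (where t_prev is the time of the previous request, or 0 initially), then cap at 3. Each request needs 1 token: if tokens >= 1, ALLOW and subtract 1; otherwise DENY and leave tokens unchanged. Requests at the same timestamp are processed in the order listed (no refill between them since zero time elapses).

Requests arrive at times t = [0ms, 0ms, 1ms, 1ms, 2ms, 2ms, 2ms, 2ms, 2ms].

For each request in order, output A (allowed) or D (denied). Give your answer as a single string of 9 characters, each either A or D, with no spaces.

Simulating step by step:
  req#1 t=0ms: ALLOW
  req#2 t=0ms: ALLOW
  req#3 t=1ms: ALLOW
  req#4 t=1ms: ALLOW
  req#5 t=2ms: ALLOW
  req#6 t=2ms: DENY
  req#7 t=2ms: DENY
  req#8 t=2ms: DENY
  req#9 t=2ms: DENY

Answer: AAAAADDDD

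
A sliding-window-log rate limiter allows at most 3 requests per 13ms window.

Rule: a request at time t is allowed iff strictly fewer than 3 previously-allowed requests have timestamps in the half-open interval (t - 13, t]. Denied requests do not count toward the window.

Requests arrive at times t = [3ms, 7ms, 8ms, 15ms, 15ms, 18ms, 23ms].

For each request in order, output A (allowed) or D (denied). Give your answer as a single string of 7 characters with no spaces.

Answer: AAADDAA

Derivation:
Tracking allowed requests in the window:
  req#1 t=3ms: ALLOW
  req#2 t=7ms: ALLOW
  req#3 t=8ms: ALLOW
  req#4 t=15ms: DENY
  req#5 t=15ms: DENY
  req#6 t=18ms: ALLOW
  req#7 t=23ms: ALLOW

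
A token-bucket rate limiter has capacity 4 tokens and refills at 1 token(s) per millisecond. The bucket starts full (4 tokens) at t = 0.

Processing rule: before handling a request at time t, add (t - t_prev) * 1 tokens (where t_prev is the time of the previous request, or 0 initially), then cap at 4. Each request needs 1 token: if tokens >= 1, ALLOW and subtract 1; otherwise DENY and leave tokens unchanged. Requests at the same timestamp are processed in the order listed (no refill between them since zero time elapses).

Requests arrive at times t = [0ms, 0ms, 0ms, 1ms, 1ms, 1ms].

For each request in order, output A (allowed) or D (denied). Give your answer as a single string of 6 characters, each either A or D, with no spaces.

Answer: AAAAAD

Derivation:
Simulating step by step:
  req#1 t=0ms: ALLOW
  req#2 t=0ms: ALLOW
  req#3 t=0ms: ALLOW
  req#4 t=1ms: ALLOW
  req#5 t=1ms: ALLOW
  req#6 t=1ms: DENY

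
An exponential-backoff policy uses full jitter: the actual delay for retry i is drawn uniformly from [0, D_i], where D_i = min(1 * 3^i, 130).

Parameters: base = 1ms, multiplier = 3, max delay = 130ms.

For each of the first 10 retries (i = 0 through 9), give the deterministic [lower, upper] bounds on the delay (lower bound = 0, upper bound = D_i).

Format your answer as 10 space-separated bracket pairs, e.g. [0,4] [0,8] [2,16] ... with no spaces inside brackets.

Answer: [0,1] [0,3] [0,9] [0,27] [0,81] [0,130] [0,130] [0,130] [0,130] [0,130]

Derivation:
Computing bounds per retry:
  i=0: D_i=min(1*3^0,130)=1, bounds=[0,1]
  i=1: D_i=min(1*3^1,130)=3, bounds=[0,3]
  i=2: D_i=min(1*3^2,130)=9, bounds=[0,9]
  i=3: D_i=min(1*3^3,130)=27, bounds=[0,27]
  i=4: D_i=min(1*3^4,130)=81, bounds=[0,81]
  i=5: D_i=min(1*3^5,130)=130, bounds=[0,130]
  i=6: D_i=min(1*3^6,130)=130, bounds=[0,130]
  i=7: D_i=min(1*3^7,130)=130, bounds=[0,130]
  i=8: D_i=min(1*3^8,130)=130, bounds=[0,130]
  i=9: D_i=min(1*3^9,130)=130, bounds=[0,130]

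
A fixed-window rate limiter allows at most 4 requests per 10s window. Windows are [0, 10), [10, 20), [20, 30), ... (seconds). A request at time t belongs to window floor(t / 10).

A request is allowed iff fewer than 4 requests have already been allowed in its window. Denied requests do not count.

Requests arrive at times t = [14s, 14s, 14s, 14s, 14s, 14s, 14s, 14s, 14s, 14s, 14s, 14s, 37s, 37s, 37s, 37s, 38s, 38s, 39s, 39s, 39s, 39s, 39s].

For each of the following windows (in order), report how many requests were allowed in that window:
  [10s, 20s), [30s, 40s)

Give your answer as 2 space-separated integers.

Processing requests:
  req#1 t=14s (window 1): ALLOW
  req#2 t=14s (window 1): ALLOW
  req#3 t=14s (window 1): ALLOW
  req#4 t=14s (window 1): ALLOW
  req#5 t=14s (window 1): DENY
  req#6 t=14s (window 1): DENY
  req#7 t=14s (window 1): DENY
  req#8 t=14s (window 1): DENY
  req#9 t=14s (window 1): DENY
  req#10 t=14s (window 1): DENY
  req#11 t=14s (window 1): DENY
  req#12 t=14s (window 1): DENY
  req#13 t=37s (window 3): ALLOW
  req#14 t=37s (window 3): ALLOW
  req#15 t=37s (window 3): ALLOW
  req#16 t=37s (window 3): ALLOW
  req#17 t=38s (window 3): DENY
  req#18 t=38s (window 3): DENY
  req#19 t=39s (window 3): DENY
  req#20 t=39s (window 3): DENY
  req#21 t=39s (window 3): DENY
  req#22 t=39s (window 3): DENY
  req#23 t=39s (window 3): DENY

Allowed counts by window: 4 4

Answer: 4 4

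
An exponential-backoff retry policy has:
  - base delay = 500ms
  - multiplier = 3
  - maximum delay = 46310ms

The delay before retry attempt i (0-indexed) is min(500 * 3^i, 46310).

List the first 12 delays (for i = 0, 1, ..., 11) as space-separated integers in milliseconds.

Answer: 500 1500 4500 13500 40500 46310 46310 46310 46310 46310 46310 46310

Derivation:
Computing each delay:
  i=0: min(500*3^0, 46310) = 500
  i=1: min(500*3^1, 46310) = 1500
  i=2: min(500*3^2, 46310) = 4500
  i=3: min(500*3^3, 46310) = 13500
  i=4: min(500*3^4, 46310) = 40500
  i=5: min(500*3^5, 46310) = 46310
  i=6: min(500*3^6, 46310) = 46310
  i=7: min(500*3^7, 46310) = 46310
  i=8: min(500*3^8, 46310) = 46310
  i=9: min(500*3^9, 46310) = 46310
  i=10: min(500*3^10, 46310) = 46310
  i=11: min(500*3^11, 46310) = 46310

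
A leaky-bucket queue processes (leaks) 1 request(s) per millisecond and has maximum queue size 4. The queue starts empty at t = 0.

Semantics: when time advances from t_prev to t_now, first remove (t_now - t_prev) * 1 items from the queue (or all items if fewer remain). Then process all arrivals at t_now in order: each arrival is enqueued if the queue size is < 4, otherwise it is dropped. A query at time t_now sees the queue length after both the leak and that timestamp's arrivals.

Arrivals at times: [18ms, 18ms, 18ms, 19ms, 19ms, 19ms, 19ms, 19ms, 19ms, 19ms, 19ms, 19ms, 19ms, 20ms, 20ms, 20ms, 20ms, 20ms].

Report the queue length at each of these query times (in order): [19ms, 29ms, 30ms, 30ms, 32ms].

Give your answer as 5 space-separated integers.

Answer: 4 0 0 0 0

Derivation:
Queue lengths at query times:
  query t=19ms: backlog = 4
  query t=29ms: backlog = 0
  query t=30ms: backlog = 0
  query t=30ms: backlog = 0
  query t=32ms: backlog = 0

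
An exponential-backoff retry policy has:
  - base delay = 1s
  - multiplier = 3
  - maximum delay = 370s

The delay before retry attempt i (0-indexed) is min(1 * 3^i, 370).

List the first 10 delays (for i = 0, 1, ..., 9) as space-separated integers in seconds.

Computing each delay:
  i=0: min(1*3^0, 370) = 1
  i=1: min(1*3^1, 370) = 3
  i=2: min(1*3^2, 370) = 9
  i=3: min(1*3^3, 370) = 27
  i=4: min(1*3^4, 370) = 81
  i=5: min(1*3^5, 370) = 243
  i=6: min(1*3^6, 370) = 370
  i=7: min(1*3^7, 370) = 370
  i=8: min(1*3^8, 370) = 370
  i=9: min(1*3^9, 370) = 370

Answer: 1 3 9 27 81 243 370 370 370 370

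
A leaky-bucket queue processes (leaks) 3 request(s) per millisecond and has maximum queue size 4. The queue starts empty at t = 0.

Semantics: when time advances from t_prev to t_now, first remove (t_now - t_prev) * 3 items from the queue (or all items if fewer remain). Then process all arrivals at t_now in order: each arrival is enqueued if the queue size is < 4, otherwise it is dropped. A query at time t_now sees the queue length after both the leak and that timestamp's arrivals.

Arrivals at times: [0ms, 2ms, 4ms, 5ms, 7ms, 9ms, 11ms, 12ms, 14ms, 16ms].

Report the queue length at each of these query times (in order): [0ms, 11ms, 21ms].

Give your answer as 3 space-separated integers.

Queue lengths at query times:
  query t=0ms: backlog = 1
  query t=11ms: backlog = 1
  query t=21ms: backlog = 0

Answer: 1 1 0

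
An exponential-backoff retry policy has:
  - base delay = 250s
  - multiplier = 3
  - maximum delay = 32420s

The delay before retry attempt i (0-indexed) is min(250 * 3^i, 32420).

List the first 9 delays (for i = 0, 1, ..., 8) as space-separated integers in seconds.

Answer: 250 750 2250 6750 20250 32420 32420 32420 32420

Derivation:
Computing each delay:
  i=0: min(250*3^0, 32420) = 250
  i=1: min(250*3^1, 32420) = 750
  i=2: min(250*3^2, 32420) = 2250
  i=3: min(250*3^3, 32420) = 6750
  i=4: min(250*3^4, 32420) = 20250
  i=5: min(250*3^5, 32420) = 32420
  i=6: min(250*3^6, 32420) = 32420
  i=7: min(250*3^7, 32420) = 32420
  i=8: min(250*3^8, 32420) = 32420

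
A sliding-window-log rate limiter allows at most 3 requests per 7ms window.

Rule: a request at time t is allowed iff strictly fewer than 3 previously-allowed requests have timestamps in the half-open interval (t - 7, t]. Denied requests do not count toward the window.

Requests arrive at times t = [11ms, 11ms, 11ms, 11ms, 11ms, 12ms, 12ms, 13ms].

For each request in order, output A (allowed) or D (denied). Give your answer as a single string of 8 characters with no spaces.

Tracking allowed requests in the window:
  req#1 t=11ms: ALLOW
  req#2 t=11ms: ALLOW
  req#3 t=11ms: ALLOW
  req#4 t=11ms: DENY
  req#5 t=11ms: DENY
  req#6 t=12ms: DENY
  req#7 t=12ms: DENY
  req#8 t=13ms: DENY

Answer: AAADDDDD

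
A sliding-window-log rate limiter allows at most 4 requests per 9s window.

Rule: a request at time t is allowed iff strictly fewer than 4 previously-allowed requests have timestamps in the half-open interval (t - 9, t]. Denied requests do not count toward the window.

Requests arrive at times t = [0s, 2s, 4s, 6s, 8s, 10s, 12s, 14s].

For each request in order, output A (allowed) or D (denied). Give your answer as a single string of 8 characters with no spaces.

Tracking allowed requests in the window:
  req#1 t=0s: ALLOW
  req#2 t=2s: ALLOW
  req#3 t=4s: ALLOW
  req#4 t=6s: ALLOW
  req#5 t=8s: DENY
  req#6 t=10s: ALLOW
  req#7 t=12s: ALLOW
  req#8 t=14s: ALLOW

Answer: AAAADAAA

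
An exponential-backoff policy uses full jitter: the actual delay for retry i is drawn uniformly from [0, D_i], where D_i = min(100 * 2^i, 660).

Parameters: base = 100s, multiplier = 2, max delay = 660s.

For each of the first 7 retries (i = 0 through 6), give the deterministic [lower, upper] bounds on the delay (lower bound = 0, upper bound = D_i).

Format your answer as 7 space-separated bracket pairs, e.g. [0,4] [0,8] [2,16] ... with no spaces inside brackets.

Computing bounds per retry:
  i=0: D_i=min(100*2^0,660)=100, bounds=[0,100]
  i=1: D_i=min(100*2^1,660)=200, bounds=[0,200]
  i=2: D_i=min(100*2^2,660)=400, bounds=[0,400]
  i=3: D_i=min(100*2^3,660)=660, bounds=[0,660]
  i=4: D_i=min(100*2^4,660)=660, bounds=[0,660]
  i=5: D_i=min(100*2^5,660)=660, bounds=[0,660]
  i=6: D_i=min(100*2^6,660)=660, bounds=[0,660]

Answer: [0,100] [0,200] [0,400] [0,660] [0,660] [0,660] [0,660]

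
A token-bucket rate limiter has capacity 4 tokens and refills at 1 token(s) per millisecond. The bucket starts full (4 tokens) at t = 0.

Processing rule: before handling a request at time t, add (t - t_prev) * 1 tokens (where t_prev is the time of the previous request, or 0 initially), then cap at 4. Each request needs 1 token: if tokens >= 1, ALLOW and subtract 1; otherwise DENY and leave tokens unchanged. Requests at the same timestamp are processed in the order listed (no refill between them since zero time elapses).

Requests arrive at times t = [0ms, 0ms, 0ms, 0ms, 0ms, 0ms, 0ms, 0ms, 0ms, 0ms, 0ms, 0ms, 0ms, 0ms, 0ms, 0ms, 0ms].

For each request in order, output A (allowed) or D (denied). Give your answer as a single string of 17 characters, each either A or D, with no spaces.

Answer: AAAADDDDDDDDDDDDD

Derivation:
Simulating step by step:
  req#1 t=0ms: ALLOW
  req#2 t=0ms: ALLOW
  req#3 t=0ms: ALLOW
  req#4 t=0ms: ALLOW
  req#5 t=0ms: DENY
  req#6 t=0ms: DENY
  req#7 t=0ms: DENY
  req#8 t=0ms: DENY
  req#9 t=0ms: DENY
  req#10 t=0ms: DENY
  req#11 t=0ms: DENY
  req#12 t=0ms: DENY
  req#13 t=0ms: DENY
  req#14 t=0ms: DENY
  req#15 t=0ms: DENY
  req#16 t=0ms: DENY
  req#17 t=0ms: DENY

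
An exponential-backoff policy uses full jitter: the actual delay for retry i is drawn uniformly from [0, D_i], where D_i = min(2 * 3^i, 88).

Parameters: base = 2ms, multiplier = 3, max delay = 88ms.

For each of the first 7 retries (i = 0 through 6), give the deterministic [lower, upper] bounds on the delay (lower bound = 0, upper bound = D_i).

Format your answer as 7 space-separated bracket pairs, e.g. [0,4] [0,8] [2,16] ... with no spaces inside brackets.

Computing bounds per retry:
  i=0: D_i=min(2*3^0,88)=2, bounds=[0,2]
  i=1: D_i=min(2*3^1,88)=6, bounds=[0,6]
  i=2: D_i=min(2*3^2,88)=18, bounds=[0,18]
  i=3: D_i=min(2*3^3,88)=54, bounds=[0,54]
  i=4: D_i=min(2*3^4,88)=88, bounds=[0,88]
  i=5: D_i=min(2*3^5,88)=88, bounds=[0,88]
  i=6: D_i=min(2*3^6,88)=88, bounds=[0,88]

Answer: [0,2] [0,6] [0,18] [0,54] [0,88] [0,88] [0,88]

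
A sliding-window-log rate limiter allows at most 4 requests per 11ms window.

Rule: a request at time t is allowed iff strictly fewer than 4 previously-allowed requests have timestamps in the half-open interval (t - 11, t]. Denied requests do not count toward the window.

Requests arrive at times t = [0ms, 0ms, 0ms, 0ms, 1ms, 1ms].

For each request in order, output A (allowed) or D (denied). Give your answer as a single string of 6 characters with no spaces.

Tracking allowed requests in the window:
  req#1 t=0ms: ALLOW
  req#2 t=0ms: ALLOW
  req#3 t=0ms: ALLOW
  req#4 t=0ms: ALLOW
  req#5 t=1ms: DENY
  req#6 t=1ms: DENY

Answer: AAAADD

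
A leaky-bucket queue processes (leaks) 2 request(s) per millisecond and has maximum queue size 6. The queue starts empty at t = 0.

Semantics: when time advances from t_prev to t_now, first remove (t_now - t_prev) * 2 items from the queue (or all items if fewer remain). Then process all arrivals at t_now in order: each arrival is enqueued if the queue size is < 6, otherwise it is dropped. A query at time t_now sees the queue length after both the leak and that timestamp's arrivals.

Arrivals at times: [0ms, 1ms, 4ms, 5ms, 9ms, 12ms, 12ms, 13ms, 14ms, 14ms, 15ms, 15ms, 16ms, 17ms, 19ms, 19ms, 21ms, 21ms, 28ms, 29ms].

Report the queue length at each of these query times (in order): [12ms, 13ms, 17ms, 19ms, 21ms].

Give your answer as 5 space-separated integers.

Answer: 2 1 1 2 2

Derivation:
Queue lengths at query times:
  query t=12ms: backlog = 2
  query t=13ms: backlog = 1
  query t=17ms: backlog = 1
  query t=19ms: backlog = 2
  query t=21ms: backlog = 2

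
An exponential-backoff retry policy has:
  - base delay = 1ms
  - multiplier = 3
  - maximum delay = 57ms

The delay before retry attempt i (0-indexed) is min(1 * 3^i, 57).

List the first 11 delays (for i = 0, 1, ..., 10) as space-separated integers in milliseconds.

Answer: 1 3 9 27 57 57 57 57 57 57 57

Derivation:
Computing each delay:
  i=0: min(1*3^0, 57) = 1
  i=1: min(1*3^1, 57) = 3
  i=2: min(1*3^2, 57) = 9
  i=3: min(1*3^3, 57) = 27
  i=4: min(1*3^4, 57) = 57
  i=5: min(1*3^5, 57) = 57
  i=6: min(1*3^6, 57) = 57
  i=7: min(1*3^7, 57) = 57
  i=8: min(1*3^8, 57) = 57
  i=9: min(1*3^9, 57) = 57
  i=10: min(1*3^10, 57) = 57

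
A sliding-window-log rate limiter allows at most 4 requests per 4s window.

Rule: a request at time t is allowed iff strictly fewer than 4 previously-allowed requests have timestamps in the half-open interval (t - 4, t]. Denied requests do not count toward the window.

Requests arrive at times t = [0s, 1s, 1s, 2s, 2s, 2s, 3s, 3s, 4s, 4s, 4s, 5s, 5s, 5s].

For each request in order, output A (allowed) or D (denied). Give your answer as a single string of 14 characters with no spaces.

Answer: AAAADDDDADDAAD

Derivation:
Tracking allowed requests in the window:
  req#1 t=0s: ALLOW
  req#2 t=1s: ALLOW
  req#3 t=1s: ALLOW
  req#4 t=2s: ALLOW
  req#5 t=2s: DENY
  req#6 t=2s: DENY
  req#7 t=3s: DENY
  req#8 t=3s: DENY
  req#9 t=4s: ALLOW
  req#10 t=4s: DENY
  req#11 t=4s: DENY
  req#12 t=5s: ALLOW
  req#13 t=5s: ALLOW
  req#14 t=5s: DENY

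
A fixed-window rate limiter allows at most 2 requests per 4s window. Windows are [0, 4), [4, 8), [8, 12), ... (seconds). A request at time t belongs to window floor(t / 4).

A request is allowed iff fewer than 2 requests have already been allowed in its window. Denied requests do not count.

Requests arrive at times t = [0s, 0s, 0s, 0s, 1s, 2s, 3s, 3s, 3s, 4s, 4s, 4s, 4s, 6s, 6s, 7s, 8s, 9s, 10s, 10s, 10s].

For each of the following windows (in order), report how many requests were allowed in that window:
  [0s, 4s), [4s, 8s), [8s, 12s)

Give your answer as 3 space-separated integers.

Answer: 2 2 2

Derivation:
Processing requests:
  req#1 t=0s (window 0): ALLOW
  req#2 t=0s (window 0): ALLOW
  req#3 t=0s (window 0): DENY
  req#4 t=0s (window 0): DENY
  req#5 t=1s (window 0): DENY
  req#6 t=2s (window 0): DENY
  req#7 t=3s (window 0): DENY
  req#8 t=3s (window 0): DENY
  req#9 t=3s (window 0): DENY
  req#10 t=4s (window 1): ALLOW
  req#11 t=4s (window 1): ALLOW
  req#12 t=4s (window 1): DENY
  req#13 t=4s (window 1): DENY
  req#14 t=6s (window 1): DENY
  req#15 t=6s (window 1): DENY
  req#16 t=7s (window 1): DENY
  req#17 t=8s (window 2): ALLOW
  req#18 t=9s (window 2): ALLOW
  req#19 t=10s (window 2): DENY
  req#20 t=10s (window 2): DENY
  req#21 t=10s (window 2): DENY

Allowed counts by window: 2 2 2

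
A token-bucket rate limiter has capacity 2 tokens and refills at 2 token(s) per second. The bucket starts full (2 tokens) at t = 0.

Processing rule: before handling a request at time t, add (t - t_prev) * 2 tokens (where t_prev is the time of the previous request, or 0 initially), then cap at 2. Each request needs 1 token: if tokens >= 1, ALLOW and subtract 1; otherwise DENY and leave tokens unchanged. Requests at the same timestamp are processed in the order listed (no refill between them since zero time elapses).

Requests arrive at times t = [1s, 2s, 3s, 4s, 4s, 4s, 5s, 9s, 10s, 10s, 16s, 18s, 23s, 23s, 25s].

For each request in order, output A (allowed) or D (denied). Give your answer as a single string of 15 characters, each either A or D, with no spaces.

Simulating step by step:
  req#1 t=1s: ALLOW
  req#2 t=2s: ALLOW
  req#3 t=3s: ALLOW
  req#4 t=4s: ALLOW
  req#5 t=4s: ALLOW
  req#6 t=4s: DENY
  req#7 t=5s: ALLOW
  req#8 t=9s: ALLOW
  req#9 t=10s: ALLOW
  req#10 t=10s: ALLOW
  req#11 t=16s: ALLOW
  req#12 t=18s: ALLOW
  req#13 t=23s: ALLOW
  req#14 t=23s: ALLOW
  req#15 t=25s: ALLOW

Answer: AAAAADAAAAAAAAA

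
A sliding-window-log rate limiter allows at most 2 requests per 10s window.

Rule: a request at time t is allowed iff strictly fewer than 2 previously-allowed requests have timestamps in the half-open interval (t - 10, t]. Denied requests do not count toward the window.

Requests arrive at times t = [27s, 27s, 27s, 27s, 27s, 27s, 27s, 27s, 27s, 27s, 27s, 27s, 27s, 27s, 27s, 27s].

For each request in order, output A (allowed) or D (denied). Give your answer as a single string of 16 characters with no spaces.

Answer: AADDDDDDDDDDDDDD

Derivation:
Tracking allowed requests in the window:
  req#1 t=27s: ALLOW
  req#2 t=27s: ALLOW
  req#3 t=27s: DENY
  req#4 t=27s: DENY
  req#5 t=27s: DENY
  req#6 t=27s: DENY
  req#7 t=27s: DENY
  req#8 t=27s: DENY
  req#9 t=27s: DENY
  req#10 t=27s: DENY
  req#11 t=27s: DENY
  req#12 t=27s: DENY
  req#13 t=27s: DENY
  req#14 t=27s: DENY
  req#15 t=27s: DENY
  req#16 t=27s: DENY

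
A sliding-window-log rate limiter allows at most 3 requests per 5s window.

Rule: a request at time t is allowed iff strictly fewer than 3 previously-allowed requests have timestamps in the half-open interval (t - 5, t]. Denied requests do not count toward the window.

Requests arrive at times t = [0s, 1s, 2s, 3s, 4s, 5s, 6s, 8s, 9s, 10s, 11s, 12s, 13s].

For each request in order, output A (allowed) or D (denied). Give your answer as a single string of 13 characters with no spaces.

Tracking allowed requests in the window:
  req#1 t=0s: ALLOW
  req#2 t=1s: ALLOW
  req#3 t=2s: ALLOW
  req#4 t=3s: DENY
  req#5 t=4s: DENY
  req#6 t=5s: ALLOW
  req#7 t=6s: ALLOW
  req#8 t=8s: ALLOW
  req#9 t=9s: DENY
  req#10 t=10s: ALLOW
  req#11 t=11s: ALLOW
  req#12 t=12s: DENY
  req#13 t=13s: ALLOW

Answer: AAADDAAADAADA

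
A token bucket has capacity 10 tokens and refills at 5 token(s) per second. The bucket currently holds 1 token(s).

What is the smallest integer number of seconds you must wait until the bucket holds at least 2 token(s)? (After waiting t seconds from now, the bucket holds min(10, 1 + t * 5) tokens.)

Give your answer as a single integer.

Need 1 + t * 5 >= 2, so t >= 1/5.
Smallest integer t = ceil(1/5) = 1.

Answer: 1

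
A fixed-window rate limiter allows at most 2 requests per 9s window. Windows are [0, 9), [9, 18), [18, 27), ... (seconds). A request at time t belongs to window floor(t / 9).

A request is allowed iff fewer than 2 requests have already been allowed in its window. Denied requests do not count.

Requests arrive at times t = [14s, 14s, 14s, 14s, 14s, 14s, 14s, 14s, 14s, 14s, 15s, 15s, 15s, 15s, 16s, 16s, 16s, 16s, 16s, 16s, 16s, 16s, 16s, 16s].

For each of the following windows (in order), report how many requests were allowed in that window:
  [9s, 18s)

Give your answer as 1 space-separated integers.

Answer: 2

Derivation:
Processing requests:
  req#1 t=14s (window 1): ALLOW
  req#2 t=14s (window 1): ALLOW
  req#3 t=14s (window 1): DENY
  req#4 t=14s (window 1): DENY
  req#5 t=14s (window 1): DENY
  req#6 t=14s (window 1): DENY
  req#7 t=14s (window 1): DENY
  req#8 t=14s (window 1): DENY
  req#9 t=14s (window 1): DENY
  req#10 t=14s (window 1): DENY
  req#11 t=15s (window 1): DENY
  req#12 t=15s (window 1): DENY
  req#13 t=15s (window 1): DENY
  req#14 t=15s (window 1): DENY
  req#15 t=16s (window 1): DENY
  req#16 t=16s (window 1): DENY
  req#17 t=16s (window 1): DENY
  req#18 t=16s (window 1): DENY
  req#19 t=16s (window 1): DENY
  req#20 t=16s (window 1): DENY
  req#21 t=16s (window 1): DENY
  req#22 t=16s (window 1): DENY
  req#23 t=16s (window 1): DENY
  req#24 t=16s (window 1): DENY

Allowed counts by window: 2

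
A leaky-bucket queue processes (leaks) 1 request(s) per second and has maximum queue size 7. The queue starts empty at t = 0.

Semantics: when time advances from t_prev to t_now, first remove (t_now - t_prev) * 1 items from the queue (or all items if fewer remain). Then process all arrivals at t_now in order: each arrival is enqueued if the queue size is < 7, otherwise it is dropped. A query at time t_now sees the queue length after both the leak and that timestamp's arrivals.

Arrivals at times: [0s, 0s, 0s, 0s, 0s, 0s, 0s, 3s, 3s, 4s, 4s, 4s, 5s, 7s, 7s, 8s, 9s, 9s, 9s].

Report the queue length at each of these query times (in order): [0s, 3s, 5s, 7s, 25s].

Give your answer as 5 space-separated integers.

Answer: 7 6 7 7 0

Derivation:
Queue lengths at query times:
  query t=0s: backlog = 7
  query t=3s: backlog = 6
  query t=5s: backlog = 7
  query t=7s: backlog = 7
  query t=25s: backlog = 0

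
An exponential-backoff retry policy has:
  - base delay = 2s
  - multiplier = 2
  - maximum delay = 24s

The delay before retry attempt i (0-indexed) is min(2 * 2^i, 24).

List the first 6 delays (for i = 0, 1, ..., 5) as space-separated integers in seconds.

Computing each delay:
  i=0: min(2*2^0, 24) = 2
  i=1: min(2*2^1, 24) = 4
  i=2: min(2*2^2, 24) = 8
  i=3: min(2*2^3, 24) = 16
  i=4: min(2*2^4, 24) = 24
  i=5: min(2*2^5, 24) = 24

Answer: 2 4 8 16 24 24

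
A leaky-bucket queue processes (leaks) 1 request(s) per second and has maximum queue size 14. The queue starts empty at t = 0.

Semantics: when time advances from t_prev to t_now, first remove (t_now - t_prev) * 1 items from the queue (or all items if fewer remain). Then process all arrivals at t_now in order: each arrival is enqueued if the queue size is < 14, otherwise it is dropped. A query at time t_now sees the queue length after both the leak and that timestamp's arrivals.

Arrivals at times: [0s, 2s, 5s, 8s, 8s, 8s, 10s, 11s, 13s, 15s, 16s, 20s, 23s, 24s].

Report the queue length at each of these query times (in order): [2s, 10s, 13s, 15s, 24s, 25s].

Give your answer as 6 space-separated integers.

Answer: 1 2 1 1 1 0

Derivation:
Queue lengths at query times:
  query t=2s: backlog = 1
  query t=10s: backlog = 2
  query t=13s: backlog = 1
  query t=15s: backlog = 1
  query t=24s: backlog = 1
  query t=25s: backlog = 0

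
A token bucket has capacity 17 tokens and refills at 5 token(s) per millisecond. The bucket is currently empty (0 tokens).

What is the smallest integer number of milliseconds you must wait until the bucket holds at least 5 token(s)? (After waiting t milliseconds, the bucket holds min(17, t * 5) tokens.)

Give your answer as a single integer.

Answer: 1

Derivation:
Need t * 5 >= 5, so t >= 5/5.
Smallest integer t = ceil(5/5) = 1.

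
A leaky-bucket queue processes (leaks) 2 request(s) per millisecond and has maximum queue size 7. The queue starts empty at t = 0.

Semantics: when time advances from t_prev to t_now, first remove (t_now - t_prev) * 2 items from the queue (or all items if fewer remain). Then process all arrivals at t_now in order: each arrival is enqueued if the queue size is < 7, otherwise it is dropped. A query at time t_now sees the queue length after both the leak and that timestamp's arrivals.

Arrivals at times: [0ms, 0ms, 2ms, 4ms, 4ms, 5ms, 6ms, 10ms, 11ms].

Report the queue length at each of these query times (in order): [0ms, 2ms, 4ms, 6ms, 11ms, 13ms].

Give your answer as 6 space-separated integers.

Queue lengths at query times:
  query t=0ms: backlog = 2
  query t=2ms: backlog = 1
  query t=4ms: backlog = 2
  query t=6ms: backlog = 1
  query t=11ms: backlog = 1
  query t=13ms: backlog = 0

Answer: 2 1 2 1 1 0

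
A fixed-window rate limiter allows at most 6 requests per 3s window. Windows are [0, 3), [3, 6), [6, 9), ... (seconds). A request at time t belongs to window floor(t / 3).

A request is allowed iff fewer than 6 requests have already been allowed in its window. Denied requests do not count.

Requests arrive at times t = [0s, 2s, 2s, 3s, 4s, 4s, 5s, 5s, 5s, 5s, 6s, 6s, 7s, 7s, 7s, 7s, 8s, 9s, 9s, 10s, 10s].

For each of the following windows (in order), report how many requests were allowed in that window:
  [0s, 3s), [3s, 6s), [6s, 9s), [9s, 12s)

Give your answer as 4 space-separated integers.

Processing requests:
  req#1 t=0s (window 0): ALLOW
  req#2 t=2s (window 0): ALLOW
  req#3 t=2s (window 0): ALLOW
  req#4 t=3s (window 1): ALLOW
  req#5 t=4s (window 1): ALLOW
  req#6 t=4s (window 1): ALLOW
  req#7 t=5s (window 1): ALLOW
  req#8 t=5s (window 1): ALLOW
  req#9 t=5s (window 1): ALLOW
  req#10 t=5s (window 1): DENY
  req#11 t=6s (window 2): ALLOW
  req#12 t=6s (window 2): ALLOW
  req#13 t=7s (window 2): ALLOW
  req#14 t=7s (window 2): ALLOW
  req#15 t=7s (window 2): ALLOW
  req#16 t=7s (window 2): ALLOW
  req#17 t=8s (window 2): DENY
  req#18 t=9s (window 3): ALLOW
  req#19 t=9s (window 3): ALLOW
  req#20 t=10s (window 3): ALLOW
  req#21 t=10s (window 3): ALLOW

Allowed counts by window: 3 6 6 4

Answer: 3 6 6 4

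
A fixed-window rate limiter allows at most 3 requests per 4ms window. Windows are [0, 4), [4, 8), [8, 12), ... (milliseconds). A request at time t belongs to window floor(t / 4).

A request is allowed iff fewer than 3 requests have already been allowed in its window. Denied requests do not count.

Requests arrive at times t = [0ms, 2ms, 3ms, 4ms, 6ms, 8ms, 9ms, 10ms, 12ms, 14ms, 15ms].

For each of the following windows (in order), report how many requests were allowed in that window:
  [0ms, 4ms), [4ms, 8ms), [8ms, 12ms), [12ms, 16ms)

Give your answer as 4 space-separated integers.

Answer: 3 2 3 3

Derivation:
Processing requests:
  req#1 t=0ms (window 0): ALLOW
  req#2 t=2ms (window 0): ALLOW
  req#3 t=3ms (window 0): ALLOW
  req#4 t=4ms (window 1): ALLOW
  req#5 t=6ms (window 1): ALLOW
  req#6 t=8ms (window 2): ALLOW
  req#7 t=9ms (window 2): ALLOW
  req#8 t=10ms (window 2): ALLOW
  req#9 t=12ms (window 3): ALLOW
  req#10 t=14ms (window 3): ALLOW
  req#11 t=15ms (window 3): ALLOW

Allowed counts by window: 3 2 3 3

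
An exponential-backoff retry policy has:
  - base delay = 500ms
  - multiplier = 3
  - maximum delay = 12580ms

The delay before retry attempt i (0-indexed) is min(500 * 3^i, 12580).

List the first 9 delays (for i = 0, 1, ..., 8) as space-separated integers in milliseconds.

Computing each delay:
  i=0: min(500*3^0, 12580) = 500
  i=1: min(500*3^1, 12580) = 1500
  i=2: min(500*3^2, 12580) = 4500
  i=3: min(500*3^3, 12580) = 12580
  i=4: min(500*3^4, 12580) = 12580
  i=5: min(500*3^5, 12580) = 12580
  i=6: min(500*3^6, 12580) = 12580
  i=7: min(500*3^7, 12580) = 12580
  i=8: min(500*3^8, 12580) = 12580

Answer: 500 1500 4500 12580 12580 12580 12580 12580 12580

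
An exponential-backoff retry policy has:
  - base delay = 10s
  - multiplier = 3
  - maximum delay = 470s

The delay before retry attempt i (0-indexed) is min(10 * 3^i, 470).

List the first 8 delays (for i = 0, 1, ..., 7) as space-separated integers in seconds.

Computing each delay:
  i=0: min(10*3^0, 470) = 10
  i=1: min(10*3^1, 470) = 30
  i=2: min(10*3^2, 470) = 90
  i=3: min(10*3^3, 470) = 270
  i=4: min(10*3^4, 470) = 470
  i=5: min(10*3^5, 470) = 470
  i=6: min(10*3^6, 470) = 470
  i=7: min(10*3^7, 470) = 470

Answer: 10 30 90 270 470 470 470 470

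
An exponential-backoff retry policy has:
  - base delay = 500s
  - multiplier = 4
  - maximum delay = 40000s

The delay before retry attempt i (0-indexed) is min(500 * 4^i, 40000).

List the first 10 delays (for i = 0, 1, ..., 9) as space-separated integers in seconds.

Answer: 500 2000 8000 32000 40000 40000 40000 40000 40000 40000

Derivation:
Computing each delay:
  i=0: min(500*4^0, 40000) = 500
  i=1: min(500*4^1, 40000) = 2000
  i=2: min(500*4^2, 40000) = 8000
  i=3: min(500*4^3, 40000) = 32000
  i=4: min(500*4^4, 40000) = 40000
  i=5: min(500*4^5, 40000) = 40000
  i=6: min(500*4^6, 40000) = 40000
  i=7: min(500*4^7, 40000) = 40000
  i=8: min(500*4^8, 40000) = 40000
  i=9: min(500*4^9, 40000) = 40000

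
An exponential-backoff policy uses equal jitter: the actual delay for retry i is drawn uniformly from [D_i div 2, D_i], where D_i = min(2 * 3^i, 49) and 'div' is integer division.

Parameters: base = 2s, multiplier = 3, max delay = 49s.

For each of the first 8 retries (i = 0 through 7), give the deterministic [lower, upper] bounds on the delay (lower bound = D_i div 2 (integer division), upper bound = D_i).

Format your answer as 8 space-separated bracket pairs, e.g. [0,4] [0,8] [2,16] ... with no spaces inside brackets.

Answer: [1,2] [3,6] [9,18] [24,49] [24,49] [24,49] [24,49] [24,49]

Derivation:
Computing bounds per retry:
  i=0: D_i=min(2*3^0,49)=2, bounds=[1,2]
  i=1: D_i=min(2*3^1,49)=6, bounds=[3,6]
  i=2: D_i=min(2*3^2,49)=18, bounds=[9,18]
  i=3: D_i=min(2*3^3,49)=49, bounds=[24,49]
  i=4: D_i=min(2*3^4,49)=49, bounds=[24,49]
  i=5: D_i=min(2*3^5,49)=49, bounds=[24,49]
  i=6: D_i=min(2*3^6,49)=49, bounds=[24,49]
  i=7: D_i=min(2*3^7,49)=49, bounds=[24,49]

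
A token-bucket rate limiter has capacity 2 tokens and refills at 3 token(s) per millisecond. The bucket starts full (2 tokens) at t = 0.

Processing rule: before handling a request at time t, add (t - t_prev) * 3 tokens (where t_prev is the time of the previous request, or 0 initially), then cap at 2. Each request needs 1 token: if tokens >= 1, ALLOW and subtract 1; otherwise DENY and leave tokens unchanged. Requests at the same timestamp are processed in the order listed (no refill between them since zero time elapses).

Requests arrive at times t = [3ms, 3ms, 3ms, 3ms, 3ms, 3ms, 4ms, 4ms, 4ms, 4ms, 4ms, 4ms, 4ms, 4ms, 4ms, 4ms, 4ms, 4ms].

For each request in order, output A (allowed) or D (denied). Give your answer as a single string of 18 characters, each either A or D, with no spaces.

Simulating step by step:
  req#1 t=3ms: ALLOW
  req#2 t=3ms: ALLOW
  req#3 t=3ms: DENY
  req#4 t=3ms: DENY
  req#5 t=3ms: DENY
  req#6 t=3ms: DENY
  req#7 t=4ms: ALLOW
  req#8 t=4ms: ALLOW
  req#9 t=4ms: DENY
  req#10 t=4ms: DENY
  req#11 t=4ms: DENY
  req#12 t=4ms: DENY
  req#13 t=4ms: DENY
  req#14 t=4ms: DENY
  req#15 t=4ms: DENY
  req#16 t=4ms: DENY
  req#17 t=4ms: DENY
  req#18 t=4ms: DENY

Answer: AADDDDAADDDDDDDDDD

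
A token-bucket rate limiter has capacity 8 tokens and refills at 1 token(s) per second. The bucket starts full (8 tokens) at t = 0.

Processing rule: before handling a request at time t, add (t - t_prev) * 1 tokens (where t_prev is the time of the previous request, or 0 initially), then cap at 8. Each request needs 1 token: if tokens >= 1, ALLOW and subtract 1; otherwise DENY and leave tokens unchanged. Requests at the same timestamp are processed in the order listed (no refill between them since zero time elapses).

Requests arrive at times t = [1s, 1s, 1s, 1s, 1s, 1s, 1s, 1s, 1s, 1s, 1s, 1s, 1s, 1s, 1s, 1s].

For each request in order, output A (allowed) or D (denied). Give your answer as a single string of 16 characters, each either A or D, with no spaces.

Answer: AAAAAAAADDDDDDDD

Derivation:
Simulating step by step:
  req#1 t=1s: ALLOW
  req#2 t=1s: ALLOW
  req#3 t=1s: ALLOW
  req#4 t=1s: ALLOW
  req#5 t=1s: ALLOW
  req#6 t=1s: ALLOW
  req#7 t=1s: ALLOW
  req#8 t=1s: ALLOW
  req#9 t=1s: DENY
  req#10 t=1s: DENY
  req#11 t=1s: DENY
  req#12 t=1s: DENY
  req#13 t=1s: DENY
  req#14 t=1s: DENY
  req#15 t=1s: DENY
  req#16 t=1s: DENY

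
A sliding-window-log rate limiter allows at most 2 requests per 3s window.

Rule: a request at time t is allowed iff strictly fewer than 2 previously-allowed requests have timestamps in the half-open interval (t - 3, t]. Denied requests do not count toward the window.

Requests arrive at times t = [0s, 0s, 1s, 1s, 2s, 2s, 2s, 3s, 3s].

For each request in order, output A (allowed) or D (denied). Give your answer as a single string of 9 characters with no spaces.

Tracking allowed requests in the window:
  req#1 t=0s: ALLOW
  req#2 t=0s: ALLOW
  req#3 t=1s: DENY
  req#4 t=1s: DENY
  req#5 t=2s: DENY
  req#6 t=2s: DENY
  req#7 t=2s: DENY
  req#8 t=3s: ALLOW
  req#9 t=3s: ALLOW

Answer: AADDDDDAA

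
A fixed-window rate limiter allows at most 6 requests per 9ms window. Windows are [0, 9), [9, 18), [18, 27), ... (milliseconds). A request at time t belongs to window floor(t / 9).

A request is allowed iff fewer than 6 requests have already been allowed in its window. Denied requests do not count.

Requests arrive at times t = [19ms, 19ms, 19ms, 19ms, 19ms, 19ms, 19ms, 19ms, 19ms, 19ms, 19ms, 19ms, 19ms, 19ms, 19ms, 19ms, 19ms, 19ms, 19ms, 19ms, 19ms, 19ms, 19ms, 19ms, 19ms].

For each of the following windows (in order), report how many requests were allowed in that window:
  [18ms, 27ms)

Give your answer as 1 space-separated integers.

Answer: 6

Derivation:
Processing requests:
  req#1 t=19ms (window 2): ALLOW
  req#2 t=19ms (window 2): ALLOW
  req#3 t=19ms (window 2): ALLOW
  req#4 t=19ms (window 2): ALLOW
  req#5 t=19ms (window 2): ALLOW
  req#6 t=19ms (window 2): ALLOW
  req#7 t=19ms (window 2): DENY
  req#8 t=19ms (window 2): DENY
  req#9 t=19ms (window 2): DENY
  req#10 t=19ms (window 2): DENY
  req#11 t=19ms (window 2): DENY
  req#12 t=19ms (window 2): DENY
  req#13 t=19ms (window 2): DENY
  req#14 t=19ms (window 2): DENY
  req#15 t=19ms (window 2): DENY
  req#16 t=19ms (window 2): DENY
  req#17 t=19ms (window 2): DENY
  req#18 t=19ms (window 2): DENY
  req#19 t=19ms (window 2): DENY
  req#20 t=19ms (window 2): DENY
  req#21 t=19ms (window 2): DENY
  req#22 t=19ms (window 2): DENY
  req#23 t=19ms (window 2): DENY
  req#24 t=19ms (window 2): DENY
  req#25 t=19ms (window 2): DENY

Allowed counts by window: 6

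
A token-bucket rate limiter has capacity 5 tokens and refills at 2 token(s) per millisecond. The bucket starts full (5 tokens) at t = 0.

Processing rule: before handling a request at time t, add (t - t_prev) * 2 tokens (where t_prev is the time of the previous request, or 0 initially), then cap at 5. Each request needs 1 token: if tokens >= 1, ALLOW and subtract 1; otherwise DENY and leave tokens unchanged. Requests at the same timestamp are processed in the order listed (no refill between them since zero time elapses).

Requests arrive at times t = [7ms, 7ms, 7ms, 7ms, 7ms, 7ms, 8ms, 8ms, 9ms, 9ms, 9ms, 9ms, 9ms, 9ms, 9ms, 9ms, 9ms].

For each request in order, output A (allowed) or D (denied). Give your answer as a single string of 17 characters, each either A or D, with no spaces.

Simulating step by step:
  req#1 t=7ms: ALLOW
  req#2 t=7ms: ALLOW
  req#3 t=7ms: ALLOW
  req#4 t=7ms: ALLOW
  req#5 t=7ms: ALLOW
  req#6 t=7ms: DENY
  req#7 t=8ms: ALLOW
  req#8 t=8ms: ALLOW
  req#9 t=9ms: ALLOW
  req#10 t=9ms: ALLOW
  req#11 t=9ms: DENY
  req#12 t=9ms: DENY
  req#13 t=9ms: DENY
  req#14 t=9ms: DENY
  req#15 t=9ms: DENY
  req#16 t=9ms: DENY
  req#17 t=9ms: DENY

Answer: AAAAADAAAADDDDDDD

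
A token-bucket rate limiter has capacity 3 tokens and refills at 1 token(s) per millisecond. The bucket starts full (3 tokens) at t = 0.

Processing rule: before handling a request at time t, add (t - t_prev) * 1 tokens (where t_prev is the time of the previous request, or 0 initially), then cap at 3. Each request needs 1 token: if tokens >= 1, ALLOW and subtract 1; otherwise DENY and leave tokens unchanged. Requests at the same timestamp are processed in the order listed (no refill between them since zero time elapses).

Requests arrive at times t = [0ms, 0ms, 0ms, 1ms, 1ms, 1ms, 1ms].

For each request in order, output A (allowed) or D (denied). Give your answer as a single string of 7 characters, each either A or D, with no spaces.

Simulating step by step:
  req#1 t=0ms: ALLOW
  req#2 t=0ms: ALLOW
  req#3 t=0ms: ALLOW
  req#4 t=1ms: ALLOW
  req#5 t=1ms: DENY
  req#6 t=1ms: DENY
  req#7 t=1ms: DENY

Answer: AAAADDD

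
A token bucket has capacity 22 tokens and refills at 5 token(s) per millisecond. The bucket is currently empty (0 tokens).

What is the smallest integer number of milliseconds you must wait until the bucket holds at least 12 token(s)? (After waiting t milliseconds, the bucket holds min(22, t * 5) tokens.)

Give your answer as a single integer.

Answer: 3

Derivation:
Need t * 5 >= 12, so t >= 12/5.
Smallest integer t = ceil(12/5) = 3.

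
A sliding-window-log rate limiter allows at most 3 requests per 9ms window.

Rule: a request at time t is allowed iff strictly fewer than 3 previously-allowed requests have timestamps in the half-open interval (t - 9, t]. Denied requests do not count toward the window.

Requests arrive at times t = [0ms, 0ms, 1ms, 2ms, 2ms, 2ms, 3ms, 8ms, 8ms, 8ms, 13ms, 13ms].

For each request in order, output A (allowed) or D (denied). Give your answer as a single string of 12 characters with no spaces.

Tracking allowed requests in the window:
  req#1 t=0ms: ALLOW
  req#2 t=0ms: ALLOW
  req#3 t=1ms: ALLOW
  req#4 t=2ms: DENY
  req#5 t=2ms: DENY
  req#6 t=2ms: DENY
  req#7 t=3ms: DENY
  req#8 t=8ms: DENY
  req#9 t=8ms: DENY
  req#10 t=8ms: DENY
  req#11 t=13ms: ALLOW
  req#12 t=13ms: ALLOW

Answer: AAADDDDDDDAA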